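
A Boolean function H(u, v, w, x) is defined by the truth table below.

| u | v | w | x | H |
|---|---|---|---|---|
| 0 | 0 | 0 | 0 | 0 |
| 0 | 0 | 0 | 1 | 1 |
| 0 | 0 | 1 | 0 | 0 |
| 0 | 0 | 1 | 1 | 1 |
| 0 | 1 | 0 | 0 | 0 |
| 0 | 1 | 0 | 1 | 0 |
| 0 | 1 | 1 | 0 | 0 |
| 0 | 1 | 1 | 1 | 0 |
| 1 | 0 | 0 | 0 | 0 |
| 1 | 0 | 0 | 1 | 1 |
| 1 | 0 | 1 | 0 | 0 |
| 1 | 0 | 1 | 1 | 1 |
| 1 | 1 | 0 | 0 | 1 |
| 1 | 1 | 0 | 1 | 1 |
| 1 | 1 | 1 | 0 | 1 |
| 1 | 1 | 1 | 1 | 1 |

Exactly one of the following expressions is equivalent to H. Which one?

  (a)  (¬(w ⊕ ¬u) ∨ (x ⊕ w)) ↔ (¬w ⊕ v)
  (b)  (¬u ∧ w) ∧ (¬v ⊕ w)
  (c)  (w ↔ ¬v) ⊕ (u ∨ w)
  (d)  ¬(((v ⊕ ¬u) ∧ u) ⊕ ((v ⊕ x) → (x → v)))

(a) fails at (0,0,1,1): the formula yields 0, H is 1.
(b) fails at (0,0,0,1): the formula yields 0, H is 1.
(c) fails at (0,0,0,1): the formula yields 0, H is 1.
That leaves (d). Evaluating it on every row reproduces the table of H exactly.

d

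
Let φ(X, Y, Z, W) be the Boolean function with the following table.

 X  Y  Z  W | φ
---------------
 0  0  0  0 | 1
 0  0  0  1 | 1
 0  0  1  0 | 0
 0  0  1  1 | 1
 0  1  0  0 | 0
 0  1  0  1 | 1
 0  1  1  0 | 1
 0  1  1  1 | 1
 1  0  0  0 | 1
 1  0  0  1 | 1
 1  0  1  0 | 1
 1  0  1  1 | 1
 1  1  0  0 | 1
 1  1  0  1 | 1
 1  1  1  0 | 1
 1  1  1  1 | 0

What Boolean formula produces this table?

The 0-rows are (0,0,1,0), (0,1,0,0), (1,1,1,1). Take each as a conjunction (¬X·¬Y·Z·¬W, ¬X·Y·¬Z·¬W, X·Y·Z·W), form their disjunction, and complement — that gives a formula that is 1 everywhere φ is.

φ(X, Y, Z, W) = ¬(((((¬X ∧ ¬Y) ∧ Z) ∧ ¬W) ∨ (((¬X ∧ Y) ∧ ¬Z) ∧ ¬W)) ∨ (((X ∧ Y) ∧ Z) ∧ W))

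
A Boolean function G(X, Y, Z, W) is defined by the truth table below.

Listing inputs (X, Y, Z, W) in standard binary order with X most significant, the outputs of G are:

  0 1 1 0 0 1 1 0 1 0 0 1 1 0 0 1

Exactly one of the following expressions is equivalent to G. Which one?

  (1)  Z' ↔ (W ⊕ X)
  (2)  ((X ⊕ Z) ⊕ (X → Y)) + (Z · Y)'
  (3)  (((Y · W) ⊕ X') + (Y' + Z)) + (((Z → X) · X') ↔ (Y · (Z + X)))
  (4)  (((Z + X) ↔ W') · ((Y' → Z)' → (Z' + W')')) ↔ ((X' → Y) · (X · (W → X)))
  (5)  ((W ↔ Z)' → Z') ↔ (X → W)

1

(2) fails at (0,0,0,0): the formula yields 1, G is 0.
(3) fails at (0,0,0,0): the formula yields 1, G is 0.
(4) fails at (0,0,0,0): the formula yields 1, G is 0.
(5) fails at (0,0,0,0): the formula yields 1, G is 0.
Only (1) survives; checking it on all 16 rows confirms it matches G.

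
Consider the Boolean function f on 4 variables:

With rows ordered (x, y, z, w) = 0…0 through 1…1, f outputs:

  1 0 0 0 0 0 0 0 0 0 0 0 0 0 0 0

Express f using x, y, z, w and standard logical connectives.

f(x, y, z, w) = ~(((x | y) | z) | w)

The output is 1 only when every input is 0 — NOR of all inputs.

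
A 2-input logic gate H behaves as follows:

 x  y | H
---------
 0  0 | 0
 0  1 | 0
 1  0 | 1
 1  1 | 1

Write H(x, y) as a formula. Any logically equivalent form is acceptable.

H(x, y) = x

The output simply equals x.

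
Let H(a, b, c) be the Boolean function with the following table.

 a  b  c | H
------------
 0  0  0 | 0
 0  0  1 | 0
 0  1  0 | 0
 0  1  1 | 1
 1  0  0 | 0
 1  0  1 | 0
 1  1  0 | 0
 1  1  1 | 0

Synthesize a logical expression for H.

H(a, b, c) = (¬a ∧ b) ∧ c

Only row (0,1,1) gives 1. That row's minterm ¬a·b·c is H directly.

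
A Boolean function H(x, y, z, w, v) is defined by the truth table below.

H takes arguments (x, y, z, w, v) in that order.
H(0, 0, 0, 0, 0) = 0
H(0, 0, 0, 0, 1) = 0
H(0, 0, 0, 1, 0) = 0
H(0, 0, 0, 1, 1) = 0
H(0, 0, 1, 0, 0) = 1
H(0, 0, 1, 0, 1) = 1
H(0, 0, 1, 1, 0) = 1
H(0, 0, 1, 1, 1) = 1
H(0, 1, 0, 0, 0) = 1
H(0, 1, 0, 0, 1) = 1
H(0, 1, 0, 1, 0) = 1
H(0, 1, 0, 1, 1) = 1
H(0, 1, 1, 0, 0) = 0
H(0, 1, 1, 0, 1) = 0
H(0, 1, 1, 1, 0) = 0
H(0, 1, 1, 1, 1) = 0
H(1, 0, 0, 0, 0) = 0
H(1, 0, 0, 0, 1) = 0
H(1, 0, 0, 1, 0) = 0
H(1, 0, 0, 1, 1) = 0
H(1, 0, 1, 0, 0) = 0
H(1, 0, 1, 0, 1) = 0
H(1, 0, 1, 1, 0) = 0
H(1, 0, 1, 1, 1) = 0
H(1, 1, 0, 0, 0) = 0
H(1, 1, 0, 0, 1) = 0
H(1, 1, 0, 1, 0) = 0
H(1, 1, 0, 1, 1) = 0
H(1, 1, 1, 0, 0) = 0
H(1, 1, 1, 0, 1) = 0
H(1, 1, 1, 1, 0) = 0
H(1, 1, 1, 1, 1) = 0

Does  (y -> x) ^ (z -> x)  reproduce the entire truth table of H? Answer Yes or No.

Evaluate (y -> x) ^ (z -> x) on each row and compare to H:
  x=0, y=0, z=0, w=0, v=0: formula gives 0, H = 0 ✓
  x=0, y=0, z=0, w=0, v=1: formula gives 0, H = 0 ✓
  x=0, y=0, z=0, w=1, v=0: formula gives 0, H = 0 ✓
  x=0, y=0, z=0, w=1, v=1: formula gives 0, H = 0 ✓
  …and likewise for the remaining 28 rows.
All 32 rows match — the expression computes H exactly.

Yes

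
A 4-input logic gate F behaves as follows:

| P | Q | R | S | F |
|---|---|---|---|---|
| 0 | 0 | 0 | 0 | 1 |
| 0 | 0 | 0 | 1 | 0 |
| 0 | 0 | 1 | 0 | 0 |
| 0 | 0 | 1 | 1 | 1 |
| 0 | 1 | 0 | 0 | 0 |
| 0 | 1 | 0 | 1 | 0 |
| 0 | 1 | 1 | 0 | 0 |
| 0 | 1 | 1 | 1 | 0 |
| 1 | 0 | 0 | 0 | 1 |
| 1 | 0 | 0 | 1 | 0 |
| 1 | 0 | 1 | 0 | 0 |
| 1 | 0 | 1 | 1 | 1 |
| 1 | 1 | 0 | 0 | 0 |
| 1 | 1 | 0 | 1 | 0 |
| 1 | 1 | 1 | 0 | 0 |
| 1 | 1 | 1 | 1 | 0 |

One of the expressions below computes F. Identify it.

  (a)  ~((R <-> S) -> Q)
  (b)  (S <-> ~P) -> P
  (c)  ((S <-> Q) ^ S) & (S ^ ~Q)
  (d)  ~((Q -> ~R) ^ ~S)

a

(b) fails at (0,0,1,0): the formula yields 1, F is 0.
(c) fails at (0,0,1,0): the formula yields 1, F is 0.
(d) fails at (0,0,1,0): the formula yields 1, F is 0.
Only (a) survives; checking it on all 16 rows confirms it matches F.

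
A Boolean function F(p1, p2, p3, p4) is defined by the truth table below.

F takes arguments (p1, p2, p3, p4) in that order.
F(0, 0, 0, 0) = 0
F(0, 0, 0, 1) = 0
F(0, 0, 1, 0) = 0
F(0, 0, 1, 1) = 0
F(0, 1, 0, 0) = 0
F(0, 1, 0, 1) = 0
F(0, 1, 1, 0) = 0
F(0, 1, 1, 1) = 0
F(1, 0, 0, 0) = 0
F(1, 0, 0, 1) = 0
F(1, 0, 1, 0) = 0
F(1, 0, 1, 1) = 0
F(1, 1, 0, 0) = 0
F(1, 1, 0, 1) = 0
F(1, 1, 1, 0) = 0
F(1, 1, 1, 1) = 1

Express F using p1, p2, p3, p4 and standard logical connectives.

F(p1, p2, p3, p4) = ((p1 AND p2) AND p3) AND p4

F is 1 on exactly one input, (1,1,1,1), whose minterm is p1·p2·p3·p4. So F is just that conjunction.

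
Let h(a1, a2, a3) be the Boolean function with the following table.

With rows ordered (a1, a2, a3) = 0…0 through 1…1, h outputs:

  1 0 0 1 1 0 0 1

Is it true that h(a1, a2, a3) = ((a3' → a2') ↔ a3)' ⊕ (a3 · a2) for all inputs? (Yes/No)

Yes

Test each input against both h and the formula:
  a1=0, a2=0, a3=0: formula gives 1, h = 1 ✓
  a1=0, a2=0, a3=1: formula gives 0, h = 0 ✓
  a1=0, a2=1, a3=0: formula gives 0, h = 0 ✓
  a1=0, a2=1, a3=1: formula gives 1, h = 1 ✓
  a1=1, a2=0, a3=0: formula gives 1, h = 1 ✓
  …and likewise for the remaining 3 rows.
Every row agrees, so the formula is equivalent.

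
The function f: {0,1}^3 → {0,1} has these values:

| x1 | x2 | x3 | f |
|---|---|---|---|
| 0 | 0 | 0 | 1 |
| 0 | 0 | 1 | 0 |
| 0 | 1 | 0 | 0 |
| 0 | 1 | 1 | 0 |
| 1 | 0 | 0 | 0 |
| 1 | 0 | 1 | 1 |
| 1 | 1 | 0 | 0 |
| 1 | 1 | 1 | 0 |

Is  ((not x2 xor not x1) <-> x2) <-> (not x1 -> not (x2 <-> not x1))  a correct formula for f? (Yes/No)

No

Check the formula against f row by row:
  x1=0, x2=0, x3=0: formula gives 1, f = 1 ✓
  x1=0, x2=0, x3=1: formula gives 1, but f = 0 ✗
A single disagreement suffices: at (0,0,1) they differ, so the formula does not compute f.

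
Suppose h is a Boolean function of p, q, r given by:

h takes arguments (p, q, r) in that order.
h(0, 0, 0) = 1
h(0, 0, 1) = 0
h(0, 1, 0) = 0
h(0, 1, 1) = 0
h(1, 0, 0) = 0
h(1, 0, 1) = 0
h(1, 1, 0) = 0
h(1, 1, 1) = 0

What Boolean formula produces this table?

The output is 1 only when every input is 0 — NOR of all inputs.

h(p, q, r) = not ((p or q) or r)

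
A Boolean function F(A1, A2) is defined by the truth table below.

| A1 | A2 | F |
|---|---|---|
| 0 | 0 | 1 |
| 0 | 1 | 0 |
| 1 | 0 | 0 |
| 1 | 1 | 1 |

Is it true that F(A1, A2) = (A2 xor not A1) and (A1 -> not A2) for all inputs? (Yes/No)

Check the formula against F row by row:
  A1=0, A2=0: formula gives 1, F = 1 ✓
  A1=0, A2=1: formula gives 0, F = 0 ✓
  A1=1, A2=0: formula gives 0, F = 0 ✓
  A1=1, A2=1: formula gives 0, but F = 1 ✗
Since they disagree at (1,1), the expression is not a correct formula for F.

No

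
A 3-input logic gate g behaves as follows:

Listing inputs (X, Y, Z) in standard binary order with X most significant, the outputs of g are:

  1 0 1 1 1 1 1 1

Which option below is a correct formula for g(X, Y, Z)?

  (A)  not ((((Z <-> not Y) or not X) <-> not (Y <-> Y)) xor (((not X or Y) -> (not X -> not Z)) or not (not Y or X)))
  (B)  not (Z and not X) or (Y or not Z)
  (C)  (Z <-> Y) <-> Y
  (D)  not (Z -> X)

(A): at (0,0,0) it gives 0, but g = 1 — eliminated.
(C): at (0,0,0) it gives 0, but g = 1 — eliminated.
(D): at (0,0,0) it gives 0, but g = 1 — eliminated.
That leaves (B). Evaluating it on every row reproduces the table of g exactly.

B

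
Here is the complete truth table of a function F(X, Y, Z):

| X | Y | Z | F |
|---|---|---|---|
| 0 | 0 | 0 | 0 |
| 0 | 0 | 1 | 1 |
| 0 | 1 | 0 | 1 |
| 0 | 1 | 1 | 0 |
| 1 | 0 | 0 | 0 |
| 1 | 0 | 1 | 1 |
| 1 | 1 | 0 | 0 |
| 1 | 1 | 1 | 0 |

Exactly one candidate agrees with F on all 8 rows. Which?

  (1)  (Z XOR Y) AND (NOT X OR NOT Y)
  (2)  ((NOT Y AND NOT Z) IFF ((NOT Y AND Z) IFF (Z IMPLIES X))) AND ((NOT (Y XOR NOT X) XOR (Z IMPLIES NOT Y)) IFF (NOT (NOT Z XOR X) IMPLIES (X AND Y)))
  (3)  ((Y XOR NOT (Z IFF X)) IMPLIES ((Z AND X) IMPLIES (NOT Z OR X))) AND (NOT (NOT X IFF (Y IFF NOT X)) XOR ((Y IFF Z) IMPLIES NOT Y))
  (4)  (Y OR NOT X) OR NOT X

1

(2) disagrees with F on (0,0,1) (formula → 0, table → 1); rule it out.
(3) disagrees with F on (0,0,1) (formula → 0, table → 1); rule it out.
(4) disagrees with F on (0,0,0) (formula → 1, table → 0); rule it out.
That leaves (1). Evaluating it on every row reproduces the table of F exactly.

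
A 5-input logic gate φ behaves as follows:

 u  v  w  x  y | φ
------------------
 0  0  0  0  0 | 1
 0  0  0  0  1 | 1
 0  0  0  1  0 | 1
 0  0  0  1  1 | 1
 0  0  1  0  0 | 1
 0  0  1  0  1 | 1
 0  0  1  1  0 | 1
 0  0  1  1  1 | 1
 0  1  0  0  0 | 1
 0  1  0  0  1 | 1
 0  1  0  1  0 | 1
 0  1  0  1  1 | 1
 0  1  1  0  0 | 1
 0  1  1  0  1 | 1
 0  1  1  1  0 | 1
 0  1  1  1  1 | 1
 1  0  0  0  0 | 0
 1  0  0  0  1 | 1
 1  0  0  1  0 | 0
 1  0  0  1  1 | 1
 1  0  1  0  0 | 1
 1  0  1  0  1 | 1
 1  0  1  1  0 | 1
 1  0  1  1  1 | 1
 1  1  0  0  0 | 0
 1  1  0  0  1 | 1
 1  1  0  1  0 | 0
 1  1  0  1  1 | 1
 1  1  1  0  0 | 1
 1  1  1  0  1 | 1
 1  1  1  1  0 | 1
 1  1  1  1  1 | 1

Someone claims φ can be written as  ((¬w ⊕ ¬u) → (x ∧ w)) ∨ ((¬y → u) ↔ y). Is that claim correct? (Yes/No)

Yes

Test each input against both φ and the formula:
  u=0, v=0, w=0, x=0, y=0: formula gives 1, φ = 1 ✓
  u=0, v=0, w=0, x=0, y=1: formula gives 1, φ = 1 ✓
  u=0, v=0, w=0, x=1, y=0: formula gives 1, φ = 1 ✓
  u=0, v=0, w=0, x=1, y=1: formula gives 1, φ = 1 ✓
  … (the remaining 28 rows also agree.)
No disagreement on any input; they are logically equivalent.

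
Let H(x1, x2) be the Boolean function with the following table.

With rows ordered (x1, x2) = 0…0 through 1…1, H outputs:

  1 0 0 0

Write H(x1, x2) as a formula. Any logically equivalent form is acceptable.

The output is 1 only when every input is 0 — NOR of all inputs.

H(x1, x2) = ¬(x1 ∨ x2)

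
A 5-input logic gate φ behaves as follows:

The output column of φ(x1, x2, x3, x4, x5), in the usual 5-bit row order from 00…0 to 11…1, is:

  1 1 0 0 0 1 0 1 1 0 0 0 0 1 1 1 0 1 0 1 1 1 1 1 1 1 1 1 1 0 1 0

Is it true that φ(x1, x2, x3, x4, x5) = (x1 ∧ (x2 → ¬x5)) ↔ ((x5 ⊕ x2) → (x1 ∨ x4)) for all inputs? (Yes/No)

Test each input against both φ and the formula:
  x1=0, x2=0, x3=0, x4=0, x5=0: formula gives 0, but φ = 1 ✗
A single disagreement suffices: at (0,0,0,0,0) they differ, so the formula does not compute φ.

No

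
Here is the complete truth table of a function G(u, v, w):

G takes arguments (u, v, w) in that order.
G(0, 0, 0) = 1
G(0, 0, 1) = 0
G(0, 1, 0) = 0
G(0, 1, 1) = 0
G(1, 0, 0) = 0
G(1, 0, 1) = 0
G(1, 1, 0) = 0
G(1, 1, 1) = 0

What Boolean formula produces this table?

G(u, v, w) = (u' · v') · w'

G is 1 on exactly one input, (0,0,0), whose minterm is ¬u·¬v·¬w. So G is just that conjunction.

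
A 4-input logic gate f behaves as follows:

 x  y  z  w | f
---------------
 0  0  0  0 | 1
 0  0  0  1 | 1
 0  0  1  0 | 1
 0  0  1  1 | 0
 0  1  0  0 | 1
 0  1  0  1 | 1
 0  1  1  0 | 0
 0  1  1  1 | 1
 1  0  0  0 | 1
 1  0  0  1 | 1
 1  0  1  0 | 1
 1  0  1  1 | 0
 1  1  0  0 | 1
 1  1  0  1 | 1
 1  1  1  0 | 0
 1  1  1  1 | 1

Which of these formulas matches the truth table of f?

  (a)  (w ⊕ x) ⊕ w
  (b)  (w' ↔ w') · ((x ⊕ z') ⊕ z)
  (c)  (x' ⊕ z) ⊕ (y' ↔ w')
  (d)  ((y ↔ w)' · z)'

d

(a): at (0,0,0,0) it gives 0, but f = 1 — eliminated.
(b): at (0,0,1,1) it gives 1, but f = 0 — eliminated.
(c): at (0,0,0,0) it gives 0, but f = 1 — eliminated.
(d) is the remaining candidate, and it agrees with f on all 16 inputs.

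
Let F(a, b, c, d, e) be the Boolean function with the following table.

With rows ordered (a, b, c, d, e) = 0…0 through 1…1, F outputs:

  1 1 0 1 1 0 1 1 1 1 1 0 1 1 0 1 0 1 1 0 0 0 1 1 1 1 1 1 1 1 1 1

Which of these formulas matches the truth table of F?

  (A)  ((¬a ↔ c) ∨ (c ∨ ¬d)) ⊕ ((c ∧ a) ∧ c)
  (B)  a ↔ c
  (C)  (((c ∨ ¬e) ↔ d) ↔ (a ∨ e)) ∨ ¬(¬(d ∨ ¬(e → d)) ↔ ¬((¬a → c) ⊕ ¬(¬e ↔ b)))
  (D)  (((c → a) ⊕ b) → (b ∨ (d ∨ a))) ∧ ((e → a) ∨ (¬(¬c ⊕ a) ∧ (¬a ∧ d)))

C

(A): at (0,0,0,1,1) it gives 0, but F = 1 — eliminated.
(B): at (0,0,0,1,0) it gives 1, but F = 0 — eliminated.
(D): at (0,0,0,0,0) it gives 0, but F = 1 — eliminated.
That leaves (C). Evaluating it on every row reproduces the table of F exactly.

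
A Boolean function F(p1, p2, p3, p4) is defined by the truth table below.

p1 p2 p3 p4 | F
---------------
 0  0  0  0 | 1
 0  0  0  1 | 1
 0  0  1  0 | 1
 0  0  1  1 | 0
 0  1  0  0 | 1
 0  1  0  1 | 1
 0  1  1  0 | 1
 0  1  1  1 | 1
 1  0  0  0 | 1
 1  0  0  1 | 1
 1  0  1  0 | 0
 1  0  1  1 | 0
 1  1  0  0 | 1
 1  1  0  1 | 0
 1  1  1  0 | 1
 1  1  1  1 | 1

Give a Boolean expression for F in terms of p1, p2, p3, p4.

F(p1, p2, p3, p4) = ((((((p1' · p2') · p3) · p4) + (((p1 · p2') · p3) · p4')) + (((p1 · p2') · p3) · p4)) + (((p1 · p2) · p3') · p4))'

There are just 4 zero rows: (0,0,1,1), (1,0,1,0), (1,0,1,1), (1,1,0,1). Their minterms are ¬p1·¬p2·p3·p4, p1·¬p2·p3·¬p4, p1·¬p2·p3·p4, p1·p2·¬p3·p4; the OR of those covers precisely the 0-outputs, and negating it yields F.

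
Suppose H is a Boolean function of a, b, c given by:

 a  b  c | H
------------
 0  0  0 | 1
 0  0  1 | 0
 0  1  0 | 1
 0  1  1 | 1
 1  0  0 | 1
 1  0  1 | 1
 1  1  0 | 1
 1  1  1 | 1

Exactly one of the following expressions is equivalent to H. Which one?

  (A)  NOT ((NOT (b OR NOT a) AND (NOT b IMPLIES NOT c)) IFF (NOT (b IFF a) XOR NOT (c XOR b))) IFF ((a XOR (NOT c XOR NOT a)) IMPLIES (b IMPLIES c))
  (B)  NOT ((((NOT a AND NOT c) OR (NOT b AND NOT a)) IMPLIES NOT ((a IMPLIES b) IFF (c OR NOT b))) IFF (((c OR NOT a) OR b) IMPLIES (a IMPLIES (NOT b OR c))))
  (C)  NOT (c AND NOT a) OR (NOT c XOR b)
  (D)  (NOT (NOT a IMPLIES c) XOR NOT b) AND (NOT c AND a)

(A) disagrees with H on (0,1,1) (formula → 0, table → 1); rule it out.
(B) disagrees with H on (0,0,1) (formula → 1, table → 0); rule it out.
(D) disagrees with H on (0,0,0) (formula → 0, table → 1); rule it out.
(C) is the remaining candidate, and it agrees with H on all 8 inputs.

C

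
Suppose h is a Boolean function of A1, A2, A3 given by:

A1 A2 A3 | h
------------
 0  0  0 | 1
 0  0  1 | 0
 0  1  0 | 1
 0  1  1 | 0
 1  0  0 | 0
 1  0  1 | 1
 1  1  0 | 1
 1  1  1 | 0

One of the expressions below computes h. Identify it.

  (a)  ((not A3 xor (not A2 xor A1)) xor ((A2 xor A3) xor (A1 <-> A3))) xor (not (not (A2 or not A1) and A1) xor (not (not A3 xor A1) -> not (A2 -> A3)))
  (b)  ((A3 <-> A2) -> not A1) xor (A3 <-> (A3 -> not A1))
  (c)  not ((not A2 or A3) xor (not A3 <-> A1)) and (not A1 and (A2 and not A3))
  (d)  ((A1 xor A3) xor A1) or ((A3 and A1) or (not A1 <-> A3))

b

(a) disagrees with h on (0,0,1) (formula → 1, table → 0); rule it out.
(c) disagrees with h on (0,0,0) (formula → 0, table → 1); rule it out.
(d) disagrees with h on (0,0,0) (formula → 0, table → 1); rule it out.
That leaves (b). Evaluating it on every row reproduces the table of h exactly.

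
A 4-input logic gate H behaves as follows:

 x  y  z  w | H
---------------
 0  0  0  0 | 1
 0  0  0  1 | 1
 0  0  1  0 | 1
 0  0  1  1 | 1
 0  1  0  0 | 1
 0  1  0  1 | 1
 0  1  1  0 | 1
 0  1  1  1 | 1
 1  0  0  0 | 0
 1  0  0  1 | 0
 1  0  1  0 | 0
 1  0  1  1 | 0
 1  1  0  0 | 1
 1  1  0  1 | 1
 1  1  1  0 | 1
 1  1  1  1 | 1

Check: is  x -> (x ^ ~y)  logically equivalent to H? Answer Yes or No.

Check the formula against H row by row:
  x=0, y=0, z=0, w=0: formula gives 1, H = 1 ✓
  x=0, y=0, z=0, w=1: formula gives 1, H = 1 ✓
  x=0, y=0, z=1, w=0: formula gives 1, H = 1 ✓
  x=0, y=0, z=1, w=1: formula gives 1, H = 1 ✓
  …and likewise for the remaining 12 rows.
Every row agrees, so the formula is equivalent.

Yes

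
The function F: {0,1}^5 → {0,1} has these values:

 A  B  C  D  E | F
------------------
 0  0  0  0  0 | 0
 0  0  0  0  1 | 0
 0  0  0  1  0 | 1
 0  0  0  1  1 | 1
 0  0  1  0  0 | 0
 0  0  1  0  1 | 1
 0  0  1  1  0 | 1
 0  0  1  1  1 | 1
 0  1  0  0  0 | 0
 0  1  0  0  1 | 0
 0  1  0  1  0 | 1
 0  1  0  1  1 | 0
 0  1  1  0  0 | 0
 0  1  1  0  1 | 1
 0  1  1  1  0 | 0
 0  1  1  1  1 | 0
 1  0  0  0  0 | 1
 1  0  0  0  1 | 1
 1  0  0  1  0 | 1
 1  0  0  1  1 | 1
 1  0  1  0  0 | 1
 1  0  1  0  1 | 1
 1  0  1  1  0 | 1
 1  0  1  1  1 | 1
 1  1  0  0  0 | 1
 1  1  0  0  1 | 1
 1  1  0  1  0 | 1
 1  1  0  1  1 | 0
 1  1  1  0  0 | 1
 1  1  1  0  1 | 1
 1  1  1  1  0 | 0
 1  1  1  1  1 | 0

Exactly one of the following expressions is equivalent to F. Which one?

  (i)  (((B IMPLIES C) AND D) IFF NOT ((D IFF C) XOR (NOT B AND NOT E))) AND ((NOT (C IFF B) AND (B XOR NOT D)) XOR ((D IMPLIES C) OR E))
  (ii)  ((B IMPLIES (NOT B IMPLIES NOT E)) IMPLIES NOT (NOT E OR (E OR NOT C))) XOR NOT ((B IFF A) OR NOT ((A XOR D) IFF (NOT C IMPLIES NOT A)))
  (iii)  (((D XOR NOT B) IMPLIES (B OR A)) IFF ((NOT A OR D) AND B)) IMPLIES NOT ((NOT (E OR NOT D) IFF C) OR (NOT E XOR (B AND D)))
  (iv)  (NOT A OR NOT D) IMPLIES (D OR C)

iii

(i) disagrees with F on (0,0,0,0,1) (formula → 1, table → 0); rule it out.
(ii) disagrees with F on (0,0,0,1,0) (formula → 0, table → 1); rule it out.
(iv) disagrees with F on (0,0,1,0,0) (formula → 1, table → 0); rule it out.
Only (iii) survives; checking it on all 32 rows confirms it matches F.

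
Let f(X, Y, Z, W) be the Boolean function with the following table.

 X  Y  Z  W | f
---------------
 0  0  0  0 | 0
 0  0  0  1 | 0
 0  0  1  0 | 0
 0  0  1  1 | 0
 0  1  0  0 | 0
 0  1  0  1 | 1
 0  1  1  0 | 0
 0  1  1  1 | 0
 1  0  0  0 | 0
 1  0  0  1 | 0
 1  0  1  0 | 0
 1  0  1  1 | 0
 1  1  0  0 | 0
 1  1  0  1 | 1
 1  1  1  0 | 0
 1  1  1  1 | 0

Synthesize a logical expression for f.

f(X, Y, Z, W) = (((not X and Y) and not Z) and W) or (((X and Y) and not Z) and W)

The 1-rows are (0,1,0,1), (1,1,0,1). Each contributes one minterm — ¬X·Y·¬Z·W; X·Y·¬Z·W — and their disjunction is a sum-of-products form of f.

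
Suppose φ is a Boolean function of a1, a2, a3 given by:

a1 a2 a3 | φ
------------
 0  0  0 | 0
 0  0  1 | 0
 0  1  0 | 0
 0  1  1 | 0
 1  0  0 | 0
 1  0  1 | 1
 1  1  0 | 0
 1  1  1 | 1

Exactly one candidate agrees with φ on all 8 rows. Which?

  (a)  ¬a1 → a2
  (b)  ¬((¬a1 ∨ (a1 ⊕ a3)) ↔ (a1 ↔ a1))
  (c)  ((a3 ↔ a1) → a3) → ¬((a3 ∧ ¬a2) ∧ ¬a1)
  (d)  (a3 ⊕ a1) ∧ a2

(a) fails at (0,1,0): the formula yields 1, φ is 0.
(c) fails at (0,0,0): the formula yields 1, φ is 0.
(d) fails at (0,1,1): the formula yields 1, φ is 0.
That leaves (b). Evaluating it on every row reproduces the table of φ exactly.

b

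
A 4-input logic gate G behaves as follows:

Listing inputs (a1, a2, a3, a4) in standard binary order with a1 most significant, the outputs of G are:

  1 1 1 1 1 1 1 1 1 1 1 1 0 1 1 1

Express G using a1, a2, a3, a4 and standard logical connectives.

G(a1, a2, a3, a4) = NOT (((a1 AND a2) AND NOT a3) AND NOT a4)

Only row (1,1,0,0) gives 0. So G is 1 everywhere except there — the complement of the minterm a1·a2·¬a3·¬a4.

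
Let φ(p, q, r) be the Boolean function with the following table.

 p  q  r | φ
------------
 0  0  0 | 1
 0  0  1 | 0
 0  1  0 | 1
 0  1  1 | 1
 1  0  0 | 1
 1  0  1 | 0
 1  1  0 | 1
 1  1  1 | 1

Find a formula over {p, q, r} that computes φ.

There are just 2 zero rows: (0,0,1), (1,0,1). Their minterms are ¬p·¬q·r, p·¬q·r; the OR of those covers precisely the 0-outputs, and negating it yields φ.

φ(p, q, r) = not (((not p and not q) and r) or ((p and not q) and r))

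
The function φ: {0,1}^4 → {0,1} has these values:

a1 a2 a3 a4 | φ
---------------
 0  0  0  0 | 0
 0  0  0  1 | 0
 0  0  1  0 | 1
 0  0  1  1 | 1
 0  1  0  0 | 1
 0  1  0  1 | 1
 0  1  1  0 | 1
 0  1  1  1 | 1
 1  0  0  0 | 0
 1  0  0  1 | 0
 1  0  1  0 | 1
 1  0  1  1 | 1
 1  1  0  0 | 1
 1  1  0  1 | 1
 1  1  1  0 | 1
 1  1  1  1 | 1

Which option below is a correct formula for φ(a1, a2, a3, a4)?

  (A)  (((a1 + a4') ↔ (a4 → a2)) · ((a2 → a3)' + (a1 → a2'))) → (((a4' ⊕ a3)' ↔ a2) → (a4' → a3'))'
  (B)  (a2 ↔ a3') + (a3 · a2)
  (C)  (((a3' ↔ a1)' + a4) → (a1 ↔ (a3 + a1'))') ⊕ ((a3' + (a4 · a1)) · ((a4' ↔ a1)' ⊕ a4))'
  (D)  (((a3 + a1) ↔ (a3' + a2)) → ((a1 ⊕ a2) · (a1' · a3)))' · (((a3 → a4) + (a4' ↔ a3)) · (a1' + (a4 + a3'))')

B

(A) disagrees with φ on (0,0,1,0) (formula → 0, table → 1); rule it out.
(C) disagrees with φ on (0,0,0,0) (formula → 1, table → 0); rule it out.
(D) disagrees with φ on (0,0,1,0) (formula → 0, table → 1); rule it out.
Only (B) survives; checking it on all 16 rows confirms it matches φ.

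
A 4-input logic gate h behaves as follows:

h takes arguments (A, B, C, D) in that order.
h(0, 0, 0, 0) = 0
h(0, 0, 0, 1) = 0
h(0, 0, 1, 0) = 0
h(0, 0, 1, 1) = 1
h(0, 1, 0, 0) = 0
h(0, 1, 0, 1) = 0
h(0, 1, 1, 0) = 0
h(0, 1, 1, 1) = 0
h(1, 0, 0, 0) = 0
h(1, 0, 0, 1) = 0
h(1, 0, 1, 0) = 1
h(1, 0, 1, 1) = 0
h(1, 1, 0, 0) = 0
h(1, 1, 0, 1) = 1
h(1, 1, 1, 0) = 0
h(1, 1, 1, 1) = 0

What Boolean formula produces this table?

h(A, B, C, D) = ((((NOT A AND NOT B) AND C) AND D) OR (((A AND NOT B) AND C) AND NOT D)) OR (((A AND B) AND NOT C) AND D)

The 1-rows are (0,0,1,1), (1,0,1,0), (1,1,0,1). Each contributes one minterm — ¬A·¬B·C·D; A·¬B·C·¬D; A·B·¬C·D — and their disjunction is a sum-of-products form of h.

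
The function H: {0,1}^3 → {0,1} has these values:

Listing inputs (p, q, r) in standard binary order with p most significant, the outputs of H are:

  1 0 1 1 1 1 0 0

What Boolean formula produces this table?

There are just 3 zero rows: (0,0,1), (1,1,0), (1,1,1). Their minterms are ¬p·¬q·r, p·q·¬r, p·q·r; the OR of those covers precisely the 0-outputs, and negating it yields H.

H(p, q, r) = ((((p' · q') · r) + ((p · q) · r')) + ((p · q) · r))'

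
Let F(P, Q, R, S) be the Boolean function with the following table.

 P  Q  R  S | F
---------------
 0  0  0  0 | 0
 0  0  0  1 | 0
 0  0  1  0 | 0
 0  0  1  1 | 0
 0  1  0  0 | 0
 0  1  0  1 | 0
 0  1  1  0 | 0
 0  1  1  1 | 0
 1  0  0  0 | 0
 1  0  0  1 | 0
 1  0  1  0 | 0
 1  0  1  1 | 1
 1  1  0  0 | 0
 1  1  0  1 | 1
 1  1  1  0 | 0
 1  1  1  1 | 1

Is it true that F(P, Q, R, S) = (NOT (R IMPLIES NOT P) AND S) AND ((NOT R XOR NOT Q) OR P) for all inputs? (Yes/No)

Test each input against both F and the formula:
  P=0, Q=0, R=0, S=0: formula gives 0, F = 0 ✓
  P=0, Q=0, R=0, S=1: formula gives 0, F = 0 ✓
  P=0, Q=0, R=1, S=0: formula gives 0, F = 0 ✓
  P=0, Q=0, R=1, S=1: formula gives 0, F = 0 ✓
  …
  P=1, Q=1, R=0, S=1: formula gives 0, but F = 1 ✗
Row (1,1,0,1) is a counterexample, so the formula is not equivalent to F.

No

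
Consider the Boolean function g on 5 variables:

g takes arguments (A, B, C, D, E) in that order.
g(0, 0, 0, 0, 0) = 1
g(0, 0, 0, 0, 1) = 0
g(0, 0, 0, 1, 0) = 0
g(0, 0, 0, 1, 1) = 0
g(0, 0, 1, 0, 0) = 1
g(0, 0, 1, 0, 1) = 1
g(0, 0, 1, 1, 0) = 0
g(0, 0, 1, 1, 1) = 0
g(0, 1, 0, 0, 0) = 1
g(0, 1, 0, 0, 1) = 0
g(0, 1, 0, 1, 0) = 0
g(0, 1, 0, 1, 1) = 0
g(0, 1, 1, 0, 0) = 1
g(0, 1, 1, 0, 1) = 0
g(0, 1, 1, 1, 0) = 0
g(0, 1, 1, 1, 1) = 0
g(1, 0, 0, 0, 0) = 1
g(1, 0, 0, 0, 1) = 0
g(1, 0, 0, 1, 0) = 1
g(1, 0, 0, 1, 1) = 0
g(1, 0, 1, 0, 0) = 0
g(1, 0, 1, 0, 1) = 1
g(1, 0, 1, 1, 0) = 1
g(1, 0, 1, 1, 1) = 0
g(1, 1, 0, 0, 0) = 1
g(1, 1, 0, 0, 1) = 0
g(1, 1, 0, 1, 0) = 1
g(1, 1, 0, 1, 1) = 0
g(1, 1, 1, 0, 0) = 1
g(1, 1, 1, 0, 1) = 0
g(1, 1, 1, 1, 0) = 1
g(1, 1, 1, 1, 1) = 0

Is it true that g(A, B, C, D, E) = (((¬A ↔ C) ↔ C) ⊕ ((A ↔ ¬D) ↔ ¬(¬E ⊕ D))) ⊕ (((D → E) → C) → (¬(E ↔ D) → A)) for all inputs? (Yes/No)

Check the formula against g row by row:
  A=0, B=0, C=0, D=0, E=0: formula gives 1, g = 1 ✓
  A=0, B=0, C=0, D=0, E=1: formula gives 0, g = 0 ✓
  A=0, B=0, C=0, D=1, E=0: formula gives 0, g = 0 ✓
  A=0, B=0, C=0, D=1, E=1: formula gives 0, g = 0 ✓
  …
  A=0, B=1, C=1, D=0, E=1: formula gives 1, but g = 0 ✗
Since they disagree at (0,1,1,0,1), the expression is not a correct formula for g.

No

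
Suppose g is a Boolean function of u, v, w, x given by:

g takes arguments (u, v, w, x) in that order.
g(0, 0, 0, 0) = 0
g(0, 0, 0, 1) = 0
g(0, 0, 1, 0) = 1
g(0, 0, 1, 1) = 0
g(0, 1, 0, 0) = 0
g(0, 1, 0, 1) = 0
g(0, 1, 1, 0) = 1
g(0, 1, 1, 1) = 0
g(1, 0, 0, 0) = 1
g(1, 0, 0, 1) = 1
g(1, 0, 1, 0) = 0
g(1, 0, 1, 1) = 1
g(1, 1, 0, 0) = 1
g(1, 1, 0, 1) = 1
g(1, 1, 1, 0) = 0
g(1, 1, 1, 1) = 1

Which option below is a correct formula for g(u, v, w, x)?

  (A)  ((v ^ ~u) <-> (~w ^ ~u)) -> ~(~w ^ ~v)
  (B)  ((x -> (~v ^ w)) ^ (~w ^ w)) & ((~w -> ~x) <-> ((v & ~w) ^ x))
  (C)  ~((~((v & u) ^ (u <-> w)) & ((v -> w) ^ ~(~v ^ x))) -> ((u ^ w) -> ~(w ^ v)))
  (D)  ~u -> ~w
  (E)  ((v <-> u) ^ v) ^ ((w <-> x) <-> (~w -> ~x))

E

(A) fails at (0,0,0,0): the formula yields 1, g is 0.
(B) fails at (0,0,1,0): the formula yields 0, g is 1.
(C) fails at (0,1,1,0): the formula yields 0, g is 1.
(D) fails at (0,0,0,0): the formula yields 1, g is 0.
Only (E) survives; checking it on all 16 rows confirms it matches g.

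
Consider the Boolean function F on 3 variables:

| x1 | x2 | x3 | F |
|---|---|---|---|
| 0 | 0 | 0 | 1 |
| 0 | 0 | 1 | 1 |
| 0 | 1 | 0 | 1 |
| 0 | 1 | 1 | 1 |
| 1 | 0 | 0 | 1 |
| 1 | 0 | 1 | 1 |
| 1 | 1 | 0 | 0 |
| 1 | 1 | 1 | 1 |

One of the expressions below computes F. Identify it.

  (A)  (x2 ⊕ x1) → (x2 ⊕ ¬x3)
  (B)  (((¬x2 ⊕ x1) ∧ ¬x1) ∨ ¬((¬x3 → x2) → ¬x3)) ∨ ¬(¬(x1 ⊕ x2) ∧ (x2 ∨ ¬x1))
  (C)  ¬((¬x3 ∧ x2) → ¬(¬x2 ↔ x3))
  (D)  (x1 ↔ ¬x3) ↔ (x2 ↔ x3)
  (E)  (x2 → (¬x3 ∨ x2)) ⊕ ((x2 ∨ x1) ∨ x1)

(A): at (0,1,0) it gives 0, but F = 1 — eliminated.
(C): at (0,0,0) it gives 0, but F = 1 — eliminated.
(D): at (0,0,0) it gives 0, but F = 1 — eliminated.
(E): at (0,1,0) it gives 0, but F = 1 — eliminated.
(B) is the remaining candidate, and it agrees with F on all 8 inputs.

B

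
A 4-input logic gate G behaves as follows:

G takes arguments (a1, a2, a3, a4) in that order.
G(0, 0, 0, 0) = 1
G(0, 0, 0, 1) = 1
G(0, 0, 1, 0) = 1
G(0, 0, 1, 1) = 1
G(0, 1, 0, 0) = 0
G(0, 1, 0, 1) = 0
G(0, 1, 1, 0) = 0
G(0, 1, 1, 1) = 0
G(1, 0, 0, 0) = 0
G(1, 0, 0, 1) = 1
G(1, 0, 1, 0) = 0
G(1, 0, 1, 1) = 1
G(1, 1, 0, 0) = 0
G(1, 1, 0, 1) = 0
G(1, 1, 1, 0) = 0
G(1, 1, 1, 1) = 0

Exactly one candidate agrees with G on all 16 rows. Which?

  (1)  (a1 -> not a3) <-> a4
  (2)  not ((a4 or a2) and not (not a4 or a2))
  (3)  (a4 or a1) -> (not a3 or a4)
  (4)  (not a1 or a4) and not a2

(1) disagrees with G on (0,0,0,0) (formula → 0, table → 1); rule it out.
(2) disagrees with G on (0,0,0,1) (formula → 0, table → 1); rule it out.
(3) disagrees with G on (0,1,0,0) (formula → 1, table → 0); rule it out.
That leaves (4). Evaluating it on every row reproduces the table of G exactly.

4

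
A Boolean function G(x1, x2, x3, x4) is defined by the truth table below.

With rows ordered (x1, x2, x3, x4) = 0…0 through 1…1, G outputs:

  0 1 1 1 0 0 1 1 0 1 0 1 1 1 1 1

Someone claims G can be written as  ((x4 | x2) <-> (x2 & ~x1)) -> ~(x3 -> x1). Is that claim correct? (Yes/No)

Test each input against both G and the formula:
  x1=0, x2=0, x3=0, x4=0: formula gives 0, G = 0 ✓
  x1=0, x2=0, x3=0, x4=1: formula gives 1, G = 1 ✓
  x1=0, x2=0, x3=1, x4=0: formula gives 1, G = 1 ✓
  x1=0, x2=0, x3=1, x4=1: formula gives 1, G = 1 ✓
  … (the remaining 12 rows also agree.)
All 16 rows match — the expression computes G exactly.

Yes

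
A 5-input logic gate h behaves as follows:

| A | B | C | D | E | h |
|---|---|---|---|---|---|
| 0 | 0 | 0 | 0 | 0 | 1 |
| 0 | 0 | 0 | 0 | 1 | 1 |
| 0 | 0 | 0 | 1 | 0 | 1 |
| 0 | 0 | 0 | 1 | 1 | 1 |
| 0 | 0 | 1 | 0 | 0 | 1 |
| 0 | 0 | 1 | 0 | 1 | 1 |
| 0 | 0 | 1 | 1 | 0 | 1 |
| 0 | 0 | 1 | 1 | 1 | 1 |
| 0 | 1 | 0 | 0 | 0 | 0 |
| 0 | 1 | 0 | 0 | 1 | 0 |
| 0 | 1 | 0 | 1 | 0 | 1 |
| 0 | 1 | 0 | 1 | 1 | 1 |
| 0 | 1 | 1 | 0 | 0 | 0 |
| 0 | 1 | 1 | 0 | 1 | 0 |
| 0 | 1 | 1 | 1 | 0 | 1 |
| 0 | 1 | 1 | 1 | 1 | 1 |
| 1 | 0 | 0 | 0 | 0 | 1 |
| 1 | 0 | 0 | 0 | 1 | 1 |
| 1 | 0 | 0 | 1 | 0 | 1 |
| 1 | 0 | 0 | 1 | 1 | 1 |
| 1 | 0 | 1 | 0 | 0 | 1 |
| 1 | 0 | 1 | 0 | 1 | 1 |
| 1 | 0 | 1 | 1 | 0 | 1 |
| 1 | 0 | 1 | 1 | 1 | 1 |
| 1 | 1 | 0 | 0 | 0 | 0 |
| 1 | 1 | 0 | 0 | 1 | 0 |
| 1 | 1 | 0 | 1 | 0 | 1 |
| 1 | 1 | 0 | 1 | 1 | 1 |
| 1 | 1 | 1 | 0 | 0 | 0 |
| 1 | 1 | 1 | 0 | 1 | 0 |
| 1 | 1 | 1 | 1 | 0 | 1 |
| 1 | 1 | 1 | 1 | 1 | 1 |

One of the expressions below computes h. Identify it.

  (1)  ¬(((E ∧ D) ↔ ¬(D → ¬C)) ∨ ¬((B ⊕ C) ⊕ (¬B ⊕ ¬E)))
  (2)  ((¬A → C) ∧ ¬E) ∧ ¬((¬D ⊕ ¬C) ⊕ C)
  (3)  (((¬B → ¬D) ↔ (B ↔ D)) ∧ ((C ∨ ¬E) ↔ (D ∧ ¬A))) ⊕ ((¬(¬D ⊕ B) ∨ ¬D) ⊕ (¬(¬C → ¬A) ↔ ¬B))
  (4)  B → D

4

(1): at (0,0,0,0,0) it gives 0, but h = 1 — eliminated.
(2): at (0,0,0,0,0) it gives 0, but h = 1 — eliminated.
(3): at (0,0,0,0,1) it gives 0, but h = 1 — eliminated.
Only (4) survives; checking it on all 32 rows confirms it matches h.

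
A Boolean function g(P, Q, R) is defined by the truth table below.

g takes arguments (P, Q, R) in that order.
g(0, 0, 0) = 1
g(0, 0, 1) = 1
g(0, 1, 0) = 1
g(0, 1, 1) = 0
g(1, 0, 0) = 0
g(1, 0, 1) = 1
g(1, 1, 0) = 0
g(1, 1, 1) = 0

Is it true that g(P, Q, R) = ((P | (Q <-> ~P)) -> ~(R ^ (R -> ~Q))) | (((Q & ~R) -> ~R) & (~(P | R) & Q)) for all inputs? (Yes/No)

Yes

Evaluate ((P | (Q <-> ~P)) -> ~(R ^ (R -> ~Q))) | (((Q & ~R) -> ~R) & (~(P | R) & Q)) on each row and compare to g:
  P=0, Q=0, R=0: formula gives 1, g = 1 ✓
  P=0, Q=0, R=1: formula gives 1, g = 1 ✓
  P=0, Q=1, R=0: formula gives 1, g = 1 ✓
  P=0, Q=1, R=1: formula gives 0, g = 0 ✓
  P=1, Q=0, R=0: formula gives 0, g = 0 ✓
  …and likewise for the remaining 3 rows.
No disagreement on any input; they are logically equivalent.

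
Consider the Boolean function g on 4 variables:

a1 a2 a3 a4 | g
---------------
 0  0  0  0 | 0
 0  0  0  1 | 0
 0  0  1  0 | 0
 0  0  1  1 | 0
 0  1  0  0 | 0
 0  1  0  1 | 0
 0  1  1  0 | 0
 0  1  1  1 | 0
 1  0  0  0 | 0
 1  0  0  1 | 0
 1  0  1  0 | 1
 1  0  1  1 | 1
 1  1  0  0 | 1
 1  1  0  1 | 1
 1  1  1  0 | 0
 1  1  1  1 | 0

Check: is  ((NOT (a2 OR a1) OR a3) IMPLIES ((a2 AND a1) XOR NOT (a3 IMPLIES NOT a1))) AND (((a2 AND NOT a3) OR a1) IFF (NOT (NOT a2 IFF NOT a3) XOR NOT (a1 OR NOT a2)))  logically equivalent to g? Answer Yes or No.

Yes

Evaluate ((NOT (a2 OR a1) OR a3) IMPLIES ((a2 AND a1) XOR NOT (a3 IMPLIES NOT a1))) AND (((a2 AND NOT a3) OR a1) IFF (NOT (NOT a2 IFF NOT a3) XOR NOT (a1 OR NOT a2))) on each row and compare to g:
  a1=0, a2=0, a3=0, a4=0: formula gives 0, g = 0 ✓
  a1=0, a2=0, a3=0, a4=1: formula gives 0, g = 0 ✓
  a1=0, a2=0, a3=1, a4=0: formula gives 0, g = 0 ✓
  a1=0, a2=0, a3=1, a4=1: formula gives 0, g = 0 ✓
  …and likewise for the remaining 12 rows.
No disagreement on any input; they are logically equivalent.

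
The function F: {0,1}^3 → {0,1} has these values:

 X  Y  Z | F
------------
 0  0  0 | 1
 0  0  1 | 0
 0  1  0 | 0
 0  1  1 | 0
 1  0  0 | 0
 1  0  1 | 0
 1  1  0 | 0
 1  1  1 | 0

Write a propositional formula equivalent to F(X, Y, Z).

The output is 1 only when every input is 0 — NOR of all inputs.

F(X, Y, Z) = not ((X or Y) or Z)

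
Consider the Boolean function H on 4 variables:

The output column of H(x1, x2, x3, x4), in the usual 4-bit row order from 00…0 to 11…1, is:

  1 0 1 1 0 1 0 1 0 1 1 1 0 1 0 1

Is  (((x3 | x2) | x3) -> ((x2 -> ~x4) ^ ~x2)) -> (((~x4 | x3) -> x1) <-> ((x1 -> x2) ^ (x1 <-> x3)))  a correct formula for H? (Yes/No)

No

Test each input against both H and the formula:
  x1=0, x2=0, x3=0, x4=0: formula gives 1, H = 1 ✓
  x1=0, x2=0, x3=0, x4=1: formula gives 0, H = 0 ✓
  x1=0, x2=0, x3=1, x4=0: formula gives 1, H = 1 ✓
  x1=0, x2=0, x3=1, x4=1: formula gives 1, H = 1 ✓
  x1=0, x2=1, x3=0, x4=0: formula gives 1, but H = 0 ✗
Since they disagree at (0,1,0,0), the expression is not a correct formula for H.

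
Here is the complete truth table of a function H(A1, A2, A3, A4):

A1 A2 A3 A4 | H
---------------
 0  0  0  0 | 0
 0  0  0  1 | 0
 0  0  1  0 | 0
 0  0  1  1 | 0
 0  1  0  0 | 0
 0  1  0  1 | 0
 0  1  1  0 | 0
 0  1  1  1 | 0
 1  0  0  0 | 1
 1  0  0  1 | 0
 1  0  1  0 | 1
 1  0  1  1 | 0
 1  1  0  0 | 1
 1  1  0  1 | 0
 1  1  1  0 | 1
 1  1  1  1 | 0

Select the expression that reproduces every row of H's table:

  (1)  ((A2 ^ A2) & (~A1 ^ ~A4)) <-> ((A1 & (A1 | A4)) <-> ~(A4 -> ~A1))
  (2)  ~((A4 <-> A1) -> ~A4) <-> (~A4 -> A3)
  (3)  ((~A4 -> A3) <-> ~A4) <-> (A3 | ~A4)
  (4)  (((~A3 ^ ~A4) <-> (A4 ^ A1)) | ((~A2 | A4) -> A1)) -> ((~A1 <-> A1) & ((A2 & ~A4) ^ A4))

(2): at (0,0,0,0) it gives 1, but H = 0 — eliminated.
(3): at (0,0,0,1) it gives 1, but H = 0 — eliminated.
(4): at (0,0,1,0) it gives 1, but H = 0 — eliminated.
(1) is the remaining candidate, and it agrees with H on all 16 inputs.

1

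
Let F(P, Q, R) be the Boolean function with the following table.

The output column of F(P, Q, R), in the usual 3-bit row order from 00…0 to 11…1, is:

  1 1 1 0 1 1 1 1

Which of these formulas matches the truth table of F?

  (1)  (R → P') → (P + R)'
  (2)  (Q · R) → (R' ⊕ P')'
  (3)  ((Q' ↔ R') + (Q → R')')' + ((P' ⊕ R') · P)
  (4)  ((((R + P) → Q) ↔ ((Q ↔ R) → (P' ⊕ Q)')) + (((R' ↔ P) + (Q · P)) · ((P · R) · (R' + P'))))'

(1) disagrees with F on (0,0,1) (formula → 0, table → 1); rule it out.
(3) disagrees with F on (0,0,0) (formula → 0, table → 1); rule it out.
(4) disagrees with F on (0,1,0) (formula → 0, table → 1); rule it out.
(2) is the remaining candidate, and it agrees with F on all 8 inputs.

2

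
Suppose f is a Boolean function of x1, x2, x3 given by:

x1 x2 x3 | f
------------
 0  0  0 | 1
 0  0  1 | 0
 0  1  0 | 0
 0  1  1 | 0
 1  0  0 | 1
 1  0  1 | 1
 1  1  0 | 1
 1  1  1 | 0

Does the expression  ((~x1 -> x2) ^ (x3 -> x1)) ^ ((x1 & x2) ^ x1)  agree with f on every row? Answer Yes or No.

No

Check the formula against f row by row:
  x1=0, x2=0, x3=0: formula gives 1, f = 1 ✓
  x1=0, x2=0, x3=1: formula gives 0, f = 0 ✓
  x1=0, x2=1, x3=0: formula gives 0, f = 0 ✓
  x1=0, x2=1, x3=1: formula gives 1, but f = 0 ✗
A single disagreement suffices: at (0,1,1) they differ, so the formula does not compute f.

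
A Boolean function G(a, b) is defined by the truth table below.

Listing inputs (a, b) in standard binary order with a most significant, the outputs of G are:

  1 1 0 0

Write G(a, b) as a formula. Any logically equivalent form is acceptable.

G(a, b) = a'

The output is the negation of a.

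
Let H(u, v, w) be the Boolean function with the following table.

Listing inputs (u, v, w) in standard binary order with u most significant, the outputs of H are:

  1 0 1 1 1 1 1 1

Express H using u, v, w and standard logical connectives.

H(u, v, w) = ~((~u & ~v) & w)

Only row (0,0,1) gives 0. So H is 1 everywhere except there — the complement of the minterm ¬u·¬v·w.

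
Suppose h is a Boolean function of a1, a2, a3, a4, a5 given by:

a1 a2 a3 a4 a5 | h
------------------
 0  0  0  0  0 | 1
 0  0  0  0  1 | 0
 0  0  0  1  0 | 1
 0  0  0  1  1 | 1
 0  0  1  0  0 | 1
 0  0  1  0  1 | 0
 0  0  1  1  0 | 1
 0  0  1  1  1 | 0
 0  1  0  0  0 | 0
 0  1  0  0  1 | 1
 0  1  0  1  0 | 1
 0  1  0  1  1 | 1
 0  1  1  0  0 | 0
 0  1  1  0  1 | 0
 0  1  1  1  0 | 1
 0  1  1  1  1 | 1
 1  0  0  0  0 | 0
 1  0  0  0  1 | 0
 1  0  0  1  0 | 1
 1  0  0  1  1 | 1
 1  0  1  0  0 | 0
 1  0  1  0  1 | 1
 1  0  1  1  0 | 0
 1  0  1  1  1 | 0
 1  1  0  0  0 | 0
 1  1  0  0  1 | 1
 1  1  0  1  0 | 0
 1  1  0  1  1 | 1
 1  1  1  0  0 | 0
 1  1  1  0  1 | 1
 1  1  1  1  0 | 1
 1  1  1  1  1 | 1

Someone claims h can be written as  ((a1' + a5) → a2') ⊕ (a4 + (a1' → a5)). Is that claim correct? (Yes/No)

No

Check the formula against h row by row:
  a1=0, a2=0, a3=0, a4=0, a5=0: formula gives 1, h = 1 ✓
  a1=0, a2=0, a3=0, a4=0, a5=1: formula gives 0, h = 0 ✓
  a1=0, a2=0, a3=0, a4=1, a5=0: formula gives 0, but h = 1 ✗
Row (0,0,0,1,0) is a counterexample, so the formula is not equivalent to h.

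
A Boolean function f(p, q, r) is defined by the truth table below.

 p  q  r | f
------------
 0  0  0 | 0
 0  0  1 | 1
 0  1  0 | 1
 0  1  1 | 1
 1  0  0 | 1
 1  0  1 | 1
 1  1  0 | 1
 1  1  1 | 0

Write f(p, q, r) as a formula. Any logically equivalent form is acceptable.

There are just 2 zero rows: (0,0,0), (1,1,1). Their minterms are ¬p·¬q·¬r, p·q·r; the OR of those covers precisely the 0-outputs, and negating it yields f.

f(p, q, r) = not (((not p and not q) and not r) or ((p and q) and r))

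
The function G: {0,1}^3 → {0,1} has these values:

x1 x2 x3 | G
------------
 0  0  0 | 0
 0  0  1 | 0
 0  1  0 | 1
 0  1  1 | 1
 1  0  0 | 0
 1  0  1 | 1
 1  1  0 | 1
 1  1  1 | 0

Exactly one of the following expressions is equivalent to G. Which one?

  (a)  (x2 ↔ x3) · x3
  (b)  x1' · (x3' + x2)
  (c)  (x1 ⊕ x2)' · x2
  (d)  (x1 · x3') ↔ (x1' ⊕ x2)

(a) disagrees with G on (0,1,0) (formula → 0, table → 1); rule it out.
(b) disagrees with G on (0,0,0) (formula → 1, table → 0); rule it out.
(c) disagrees with G on (0,1,0) (formula → 0, table → 1); rule it out.
(d) is the remaining candidate, and it agrees with G on all 8 inputs.

d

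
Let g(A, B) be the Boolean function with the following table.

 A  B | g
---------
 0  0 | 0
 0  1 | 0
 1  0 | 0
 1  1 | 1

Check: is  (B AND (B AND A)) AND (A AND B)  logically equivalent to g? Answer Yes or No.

Check the formula against g row by row:
  A=0, B=0: formula gives 0, g = 0 ✓
  A=0, B=1: formula gives 0, g = 0 ✓
  A=1, B=0: formula gives 0, g = 0 ✓
  A=1, B=1: formula gives 1, g = 1 ✓
Every row agrees, so the formula is equivalent.

Yes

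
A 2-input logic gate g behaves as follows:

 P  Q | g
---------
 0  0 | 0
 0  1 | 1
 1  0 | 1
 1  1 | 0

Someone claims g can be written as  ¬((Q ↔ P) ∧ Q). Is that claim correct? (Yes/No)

Test each input against both g and the formula:
  P=0, Q=0: formula gives 1, but g = 0 ✗
Row (0,0) is a counterexample, so the formula is not equivalent to g.

No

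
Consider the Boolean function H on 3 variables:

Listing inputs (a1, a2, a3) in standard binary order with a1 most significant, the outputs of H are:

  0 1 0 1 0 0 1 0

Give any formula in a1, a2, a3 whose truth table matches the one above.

The 1-rows are (0,0,1), (0,1,1), (1,1,0). Each contributes one minterm — ¬a1·¬a2·a3; ¬a1·a2·a3; a1·a2·¬a3 — and their disjunction is a sum-of-products form of H.

H(a1, a2, a3) = (((a1' · a2') · a3) + ((a1' · a2) · a3)) + ((a1 · a2) · a3')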